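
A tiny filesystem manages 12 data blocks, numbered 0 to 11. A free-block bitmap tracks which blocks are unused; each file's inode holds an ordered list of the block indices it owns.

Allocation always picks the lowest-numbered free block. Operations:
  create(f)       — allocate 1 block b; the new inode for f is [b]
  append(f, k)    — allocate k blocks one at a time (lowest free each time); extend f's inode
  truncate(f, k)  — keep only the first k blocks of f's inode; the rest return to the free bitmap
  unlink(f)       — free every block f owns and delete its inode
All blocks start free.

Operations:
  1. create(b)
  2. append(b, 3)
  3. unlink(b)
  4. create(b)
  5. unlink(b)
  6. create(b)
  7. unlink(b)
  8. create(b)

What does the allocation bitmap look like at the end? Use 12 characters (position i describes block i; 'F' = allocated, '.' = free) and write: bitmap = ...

bitmap = F...........

  1. create(b)  ⇒  F...........  {b→[0]}
  2. append(b, 3)  ⇒  FFFF........  {b→[0, 1, 2, 3]}
  3. unlink(b)  ⇒  ............  {}
  4. create(b)  ⇒  F...........  {b→[0]}
  5. unlink(b)  ⇒  ............  {}
  6. create(b)  ⇒  F...........  {b→[0]}
  7. unlink(b)  ⇒  ............  {}
  8. create(b)  ⇒  F...........  {b→[0]}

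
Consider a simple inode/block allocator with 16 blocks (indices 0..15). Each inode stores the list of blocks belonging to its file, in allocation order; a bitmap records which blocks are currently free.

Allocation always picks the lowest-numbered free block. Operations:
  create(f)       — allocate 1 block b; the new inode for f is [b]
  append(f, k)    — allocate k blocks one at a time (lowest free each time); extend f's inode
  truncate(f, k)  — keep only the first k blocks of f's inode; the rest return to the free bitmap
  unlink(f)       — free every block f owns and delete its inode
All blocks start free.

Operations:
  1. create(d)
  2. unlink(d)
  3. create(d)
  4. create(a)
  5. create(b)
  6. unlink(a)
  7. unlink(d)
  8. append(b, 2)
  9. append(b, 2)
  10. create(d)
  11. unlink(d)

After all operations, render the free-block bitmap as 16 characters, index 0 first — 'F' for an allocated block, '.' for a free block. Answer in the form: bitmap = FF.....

  1. create(d)  ⇒  F...............  {d→[0]}
  2. unlink(d)  ⇒  ................  {}
  3. create(d)  ⇒  F...............  {d→[0]}
  4. create(a)  ⇒  FF..............  {a→[1]; d→[0]}
  5. create(b)  ⇒  FFF.............  {a→[1]; b→[2]; d→[0]}
  6. unlink(a)  ⇒  F.F.............  {b→[2]; d→[0]}
  7. unlink(d)  ⇒  ..F.............  {b→[2]}
  8. append(b, 2)  ⇒  FFF.............  {b→[2, 0, 1]}
  9. append(b, 2)  ⇒  FFFFF...........  {b→[2, 0, 1, 3, 4]}
  10. create(d)  ⇒  FFFFFF..........  {b→[2, 0, 1, 3, 4]; d→[5]}
  11. unlink(d)  ⇒  FFFFF...........  {b→[2, 0, 1, 3, 4]}

bitmap = FFFFF...........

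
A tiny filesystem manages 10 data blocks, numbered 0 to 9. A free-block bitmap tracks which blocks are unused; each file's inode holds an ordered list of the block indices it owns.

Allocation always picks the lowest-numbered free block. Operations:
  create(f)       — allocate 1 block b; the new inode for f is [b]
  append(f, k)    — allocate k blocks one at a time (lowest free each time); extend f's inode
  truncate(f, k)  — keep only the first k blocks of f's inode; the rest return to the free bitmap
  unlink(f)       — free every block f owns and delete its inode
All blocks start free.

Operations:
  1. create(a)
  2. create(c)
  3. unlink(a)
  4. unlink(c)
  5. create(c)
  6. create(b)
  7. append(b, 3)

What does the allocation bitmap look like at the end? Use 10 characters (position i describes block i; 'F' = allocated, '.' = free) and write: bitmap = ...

after create(a) → a:[0]  free=[F.........]
after create(c) → a:[0], c:[1]  free=[FF........]
after unlink(a) → c:[1]  free=[.F........]
after unlink(c) →   free=[..........]
after create(c) → c:[0]  free=[F.........]
after create(b) → b:[1], c:[0]  free=[FF........]
after append(b, 3) → b:[1, 2, 3, 4], c:[0]  free=[FFFFF.....]

bitmap = FFFFF.....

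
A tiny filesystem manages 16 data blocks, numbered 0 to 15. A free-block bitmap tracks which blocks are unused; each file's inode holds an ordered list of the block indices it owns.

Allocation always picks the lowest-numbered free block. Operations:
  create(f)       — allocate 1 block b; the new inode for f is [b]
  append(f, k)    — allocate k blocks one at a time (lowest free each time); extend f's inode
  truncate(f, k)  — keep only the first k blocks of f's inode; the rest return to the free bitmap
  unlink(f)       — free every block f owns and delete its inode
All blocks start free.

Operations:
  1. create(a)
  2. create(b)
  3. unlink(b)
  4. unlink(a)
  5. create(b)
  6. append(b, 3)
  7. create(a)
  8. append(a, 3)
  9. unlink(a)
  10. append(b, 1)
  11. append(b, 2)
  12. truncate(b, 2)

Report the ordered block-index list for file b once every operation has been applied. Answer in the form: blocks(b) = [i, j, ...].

blocks(b) = [0, 1]

create(a): bitmap=F............... | a=[0]
create(b): bitmap=FF.............. | a=[0] b=[1]
unlink(b): bitmap=F............... | a=[0]
unlink(a): bitmap=................ | 
create(b): bitmap=F............... | b=[0]
append(b, 3): bitmap=FFFF............ | b=[0, 1, 2, 3]
create(a): bitmap=FFFFF........... | a=[4] b=[0, 1, 2, 3]
append(a, 3): bitmap=FFFFFFFF........ | a=[4, 5, 6, 7] b=[0, 1, 2, 3]
unlink(a): bitmap=FFFF............ | b=[0, 1, 2, 3]
append(b, 1): bitmap=FFFFF........... | b=[0, 1, 2, 3, 4]
append(b, 2): bitmap=FFFFFFF......... | b=[0, 1, 2, 3, 4, 5, 6]
truncate(b, 2): bitmap=FF.............. | b=[0, 1]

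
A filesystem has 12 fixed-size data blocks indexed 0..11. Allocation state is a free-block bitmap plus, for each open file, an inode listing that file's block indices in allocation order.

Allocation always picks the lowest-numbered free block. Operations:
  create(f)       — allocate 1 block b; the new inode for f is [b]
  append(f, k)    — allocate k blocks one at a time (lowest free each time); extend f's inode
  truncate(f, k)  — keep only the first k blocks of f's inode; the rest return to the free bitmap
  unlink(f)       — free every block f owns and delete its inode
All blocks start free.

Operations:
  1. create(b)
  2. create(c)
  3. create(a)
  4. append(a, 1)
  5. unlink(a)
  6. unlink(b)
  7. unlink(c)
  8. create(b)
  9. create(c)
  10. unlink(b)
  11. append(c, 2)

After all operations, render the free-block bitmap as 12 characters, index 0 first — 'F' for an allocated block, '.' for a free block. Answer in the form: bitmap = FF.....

bitmap = FFF.........

  1. create(b)  ⇒  F...........  {b→[0]}
  2. create(c)  ⇒  FF..........  {b→[0]; c→[1]}
  3. create(a)  ⇒  FFF.........  {a→[2]; b→[0]; c→[1]}
  4. append(a, 1)  ⇒  FFFF........  {a→[2, 3]; b→[0]; c→[1]}
  5. unlink(a)  ⇒  FF..........  {b→[0]; c→[1]}
  6. unlink(b)  ⇒  .F..........  {c→[1]}
  7. unlink(c)  ⇒  ............  {}
  8. create(b)  ⇒  F...........  {b→[0]}
  9. create(c)  ⇒  FF..........  {b→[0]; c→[1]}
  10. unlink(b)  ⇒  .F..........  {c→[1]}
  11. append(c, 2)  ⇒  FFF.........  {c→[1, 0, 2]}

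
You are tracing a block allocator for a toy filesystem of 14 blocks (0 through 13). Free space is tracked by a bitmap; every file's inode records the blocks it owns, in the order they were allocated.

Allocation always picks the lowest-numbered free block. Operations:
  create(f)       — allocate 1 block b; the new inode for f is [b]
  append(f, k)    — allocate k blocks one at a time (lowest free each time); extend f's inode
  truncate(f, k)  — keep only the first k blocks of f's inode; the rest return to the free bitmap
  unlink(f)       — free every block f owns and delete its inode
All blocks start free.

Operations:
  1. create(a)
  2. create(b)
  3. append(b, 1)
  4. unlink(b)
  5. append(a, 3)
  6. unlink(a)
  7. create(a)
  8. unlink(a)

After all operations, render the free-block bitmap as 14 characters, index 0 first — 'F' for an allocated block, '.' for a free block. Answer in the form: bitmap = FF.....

  1. create(a)  ⇒  F.............  {a→[0]}
  2. create(b)  ⇒  FF............  {a→[0]; b→[1]}
  3. append(b, 1)  ⇒  FFF...........  {a→[0]; b→[1, 2]}
  4. unlink(b)  ⇒  F.............  {a→[0]}
  5. append(a, 3)  ⇒  FFFF..........  {a→[0, 1, 2, 3]}
  6. unlink(a)  ⇒  ..............  {}
  7. create(a)  ⇒  F.............  {a→[0]}
  8. unlink(a)  ⇒  ..............  {}

bitmap = ..............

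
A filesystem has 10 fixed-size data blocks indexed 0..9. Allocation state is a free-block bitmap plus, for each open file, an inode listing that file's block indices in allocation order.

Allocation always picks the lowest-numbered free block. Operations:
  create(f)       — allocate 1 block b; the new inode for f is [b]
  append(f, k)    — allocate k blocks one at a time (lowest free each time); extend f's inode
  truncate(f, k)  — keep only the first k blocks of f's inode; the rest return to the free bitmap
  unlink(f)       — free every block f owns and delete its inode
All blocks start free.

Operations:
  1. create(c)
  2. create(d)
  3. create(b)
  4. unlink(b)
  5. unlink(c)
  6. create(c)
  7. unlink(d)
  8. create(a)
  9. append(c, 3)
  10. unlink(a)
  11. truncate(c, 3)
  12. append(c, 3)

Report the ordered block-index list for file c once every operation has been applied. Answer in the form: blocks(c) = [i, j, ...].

blocks(c) = [0, 2, 3, 1, 4, 5]

  1. create(c)  ⇒  F.........  {c→[0]}
  2. create(d)  ⇒  FF........  {c→[0]; d→[1]}
  3. create(b)  ⇒  FFF.......  {b→[2]; c→[0]; d→[1]}
  4. unlink(b)  ⇒  FF........  {c→[0]; d→[1]}
  5. unlink(c)  ⇒  .F........  {d→[1]}
  6. create(c)  ⇒  FF........  {c→[0]; d→[1]}
  7. unlink(d)  ⇒  F.........  {c→[0]}
  8. create(a)  ⇒  FF........  {a→[1]; c→[0]}
  9. append(c, 3)  ⇒  FFFFF.....  {a→[1]; c→[0, 2, 3, 4]}
  10. unlink(a)  ⇒  F.FFF.....  {c→[0, 2, 3, 4]}
  11. truncate(c, 3)  ⇒  F.FF......  {c→[0, 2, 3]}
  12. append(c, 3)  ⇒  FFFFFF....  {c→[0, 2, 3, 1, 4, 5]}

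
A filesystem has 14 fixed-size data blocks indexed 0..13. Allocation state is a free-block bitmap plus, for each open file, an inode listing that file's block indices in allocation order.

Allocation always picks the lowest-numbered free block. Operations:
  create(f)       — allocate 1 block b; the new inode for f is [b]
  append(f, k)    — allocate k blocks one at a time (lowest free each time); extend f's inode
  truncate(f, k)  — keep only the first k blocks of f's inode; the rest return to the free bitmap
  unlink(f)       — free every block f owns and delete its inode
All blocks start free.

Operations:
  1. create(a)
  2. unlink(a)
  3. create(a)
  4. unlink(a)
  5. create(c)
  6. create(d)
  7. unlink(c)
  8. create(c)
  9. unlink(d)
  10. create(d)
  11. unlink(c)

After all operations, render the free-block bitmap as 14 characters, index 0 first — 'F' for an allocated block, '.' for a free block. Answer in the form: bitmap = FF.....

bitmap = .F............

[1] create(a) — a=0 (map F.............)
[2] unlink(a) —  (map ..............)
[3] create(a) — a=0 (map F.............)
[4] unlink(a) —  (map ..............)
[5] create(c) — c=0 (map F.............)
[6] create(d) — c=0 d=1 (map FF............)
[7] unlink(c) — d=1 (map .F............)
[8] create(c) — c=0 d=1 (map FF............)
[9] unlink(d) — c=0 (map F.............)
[10] create(d) — c=0 d=1 (map FF............)
[11] unlink(c) — d=1 (map .F............)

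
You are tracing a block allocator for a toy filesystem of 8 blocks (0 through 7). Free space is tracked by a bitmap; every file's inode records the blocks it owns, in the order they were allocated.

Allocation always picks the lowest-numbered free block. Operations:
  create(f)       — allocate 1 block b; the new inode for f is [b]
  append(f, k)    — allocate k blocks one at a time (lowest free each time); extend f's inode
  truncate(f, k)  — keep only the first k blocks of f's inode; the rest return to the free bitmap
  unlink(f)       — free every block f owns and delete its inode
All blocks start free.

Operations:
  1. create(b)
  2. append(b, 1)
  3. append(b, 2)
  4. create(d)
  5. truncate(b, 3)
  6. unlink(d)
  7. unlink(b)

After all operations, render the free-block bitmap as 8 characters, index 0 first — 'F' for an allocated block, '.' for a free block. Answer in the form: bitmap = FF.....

  1. create(b)  ⇒  F.......  {b→[0]}
  2. append(b, 1)  ⇒  FF......  {b→[0, 1]}
  3. append(b, 2)  ⇒  FFFF....  {b→[0, 1, 2, 3]}
  4. create(d)  ⇒  FFFFF...  {b→[0, 1, 2, 3]; d→[4]}
  5. truncate(b, 3)  ⇒  FFF.F...  {b→[0, 1, 2]; d→[4]}
  6. unlink(d)  ⇒  FFF.....  {b→[0, 1, 2]}
  7. unlink(b)  ⇒  ........  {}

bitmap = ........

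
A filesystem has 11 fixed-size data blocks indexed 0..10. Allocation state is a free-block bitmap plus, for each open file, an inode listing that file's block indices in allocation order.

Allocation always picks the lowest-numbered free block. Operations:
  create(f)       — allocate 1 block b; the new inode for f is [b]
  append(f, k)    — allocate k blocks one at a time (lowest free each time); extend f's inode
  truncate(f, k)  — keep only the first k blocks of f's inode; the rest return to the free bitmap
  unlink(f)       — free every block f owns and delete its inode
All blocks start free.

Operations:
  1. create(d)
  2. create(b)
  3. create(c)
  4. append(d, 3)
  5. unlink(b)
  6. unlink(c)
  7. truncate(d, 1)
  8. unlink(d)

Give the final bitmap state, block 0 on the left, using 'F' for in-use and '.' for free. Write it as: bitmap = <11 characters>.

bitmap = ...........

  1. create(d)  ⇒  F..........  {d→[0]}
  2. create(b)  ⇒  FF.........  {b→[1]; d→[0]}
  3. create(c)  ⇒  FFF........  {b→[1]; c→[2]; d→[0]}
  4. append(d, 3)  ⇒  FFFFFF.....  {b→[1]; c→[2]; d→[0, 3, 4, 5]}
  5. unlink(b)  ⇒  F.FFFF.....  {c→[2]; d→[0, 3, 4, 5]}
  6. unlink(c)  ⇒  F..FFF.....  {d→[0, 3, 4, 5]}
  7. truncate(d, 1)  ⇒  F..........  {d→[0]}
  8. unlink(d)  ⇒  ...........  {}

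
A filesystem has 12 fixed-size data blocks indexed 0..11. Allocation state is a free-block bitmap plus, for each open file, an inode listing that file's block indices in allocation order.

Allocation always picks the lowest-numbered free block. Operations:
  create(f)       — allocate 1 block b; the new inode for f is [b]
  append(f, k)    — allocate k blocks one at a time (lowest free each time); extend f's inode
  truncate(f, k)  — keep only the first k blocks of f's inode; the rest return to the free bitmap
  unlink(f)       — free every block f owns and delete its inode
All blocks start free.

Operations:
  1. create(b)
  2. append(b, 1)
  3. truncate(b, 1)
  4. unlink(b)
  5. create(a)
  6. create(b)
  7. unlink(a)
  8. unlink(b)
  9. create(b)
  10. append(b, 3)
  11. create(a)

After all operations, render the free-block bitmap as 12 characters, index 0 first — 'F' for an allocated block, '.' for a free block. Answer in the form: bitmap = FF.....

bitmap = FFFFF.......

after create(b) → b:[0]  free=[F...........]
after append(b, 1) → b:[0, 1]  free=[FF..........]
after truncate(b, 1) → b:[0]  free=[F...........]
after unlink(b) →   free=[............]
after create(a) → a:[0]  free=[F...........]
after create(b) → a:[0], b:[1]  free=[FF..........]
after unlink(a) → b:[1]  free=[.F..........]
after unlink(b) →   free=[............]
after create(b) → b:[0]  free=[F...........]
after append(b, 3) → b:[0, 1, 2, 3]  free=[FFFF........]
after create(a) → a:[4], b:[0, 1, 2, 3]  free=[FFFFF.......]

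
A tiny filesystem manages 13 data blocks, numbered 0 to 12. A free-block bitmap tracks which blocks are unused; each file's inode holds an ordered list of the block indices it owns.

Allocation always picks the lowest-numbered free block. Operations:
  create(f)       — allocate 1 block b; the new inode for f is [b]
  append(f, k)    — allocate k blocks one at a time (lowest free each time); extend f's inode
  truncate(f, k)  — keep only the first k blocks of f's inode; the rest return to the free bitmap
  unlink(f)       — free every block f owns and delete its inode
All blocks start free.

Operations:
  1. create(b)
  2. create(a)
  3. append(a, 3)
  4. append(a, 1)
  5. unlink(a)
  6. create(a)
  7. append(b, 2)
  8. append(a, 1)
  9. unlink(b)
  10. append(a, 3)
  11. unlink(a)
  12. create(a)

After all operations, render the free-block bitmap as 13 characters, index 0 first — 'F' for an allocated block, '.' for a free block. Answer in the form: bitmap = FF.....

bitmap = F............

create(b): bitmap=F............ | b=[0]
create(a): bitmap=FF........... | a=[1] b=[0]
append(a, 3): bitmap=FFFFF........ | a=[1, 2, 3, 4] b=[0]
append(a, 1): bitmap=FFFFFF....... | a=[1, 2, 3, 4, 5] b=[0]
unlink(a): bitmap=F............ | b=[0]
create(a): bitmap=FF........... | a=[1] b=[0]
append(b, 2): bitmap=FFFF......... | a=[1] b=[0, 2, 3]
append(a, 1): bitmap=FFFFF........ | a=[1, 4] b=[0, 2, 3]
unlink(b): bitmap=.F..F........ | a=[1, 4]
append(a, 3): bitmap=FFFFF........ | a=[1, 4, 0, 2, 3]
unlink(a): bitmap=............. | 
create(a): bitmap=F............ | a=[0]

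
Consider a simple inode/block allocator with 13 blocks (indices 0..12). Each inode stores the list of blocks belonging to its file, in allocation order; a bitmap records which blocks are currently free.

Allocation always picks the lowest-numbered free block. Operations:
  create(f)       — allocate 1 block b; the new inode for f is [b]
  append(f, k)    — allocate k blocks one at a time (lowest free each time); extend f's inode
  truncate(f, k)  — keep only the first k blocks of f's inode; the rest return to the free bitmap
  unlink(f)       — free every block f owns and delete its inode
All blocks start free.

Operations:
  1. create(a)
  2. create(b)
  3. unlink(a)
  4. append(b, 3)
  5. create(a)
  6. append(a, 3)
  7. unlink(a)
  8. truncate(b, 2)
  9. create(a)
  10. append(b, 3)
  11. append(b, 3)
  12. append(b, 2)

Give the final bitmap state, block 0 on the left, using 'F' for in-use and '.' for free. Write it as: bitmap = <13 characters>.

bitmap = FFFFFFFFFFF..

after create(a) → a:[0]  free=[F............]
after create(b) → a:[0], b:[1]  free=[FF...........]
after unlink(a) → b:[1]  free=[.F...........]
after append(b, 3) → b:[1, 0, 2, 3]  free=[FFFF.........]
after create(a) → a:[4], b:[1, 0, 2, 3]  free=[FFFFF........]
after append(a, 3) → a:[4, 5, 6, 7], b:[1, 0, 2, 3]  free=[FFFFFFFF.....]
after unlink(a) → b:[1, 0, 2, 3]  free=[FFFF.........]
after truncate(b, 2) → b:[1, 0]  free=[FF...........]
after create(a) → a:[2], b:[1, 0]  free=[FFF..........]
after append(b, 3) → a:[2], b:[1, 0, 3, 4, 5]  free=[FFFFFF.......]
after append(b, 3) → a:[2], b:[1, 0, 3, 4, 5, 6, 7, 8]  free=[FFFFFFFFF....]
after append(b, 2) → a:[2], b:[1, 0, 3, 4, 5, 6, 7, 8, 9, 10]  free=[FFFFFFFFFFF..]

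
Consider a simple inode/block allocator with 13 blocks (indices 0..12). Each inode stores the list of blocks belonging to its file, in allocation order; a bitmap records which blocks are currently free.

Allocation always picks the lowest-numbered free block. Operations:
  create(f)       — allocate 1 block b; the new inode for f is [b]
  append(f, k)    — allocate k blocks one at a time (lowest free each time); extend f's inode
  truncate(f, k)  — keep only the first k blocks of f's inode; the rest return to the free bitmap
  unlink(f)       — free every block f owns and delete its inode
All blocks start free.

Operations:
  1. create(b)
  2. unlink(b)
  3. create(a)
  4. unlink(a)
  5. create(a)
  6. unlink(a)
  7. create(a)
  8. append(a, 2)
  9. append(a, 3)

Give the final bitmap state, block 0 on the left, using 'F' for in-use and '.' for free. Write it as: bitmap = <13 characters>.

after create(b) → b:[0]  free=[F............]
after unlink(b) →   free=[.............]
after create(a) → a:[0]  free=[F............]
after unlink(a) →   free=[.............]
after create(a) → a:[0]  free=[F............]
after unlink(a) →   free=[.............]
after create(a) → a:[0]  free=[F............]
after append(a, 2) → a:[0, 1, 2]  free=[FFF..........]
after append(a, 3) → a:[0, 1, 2, 3, 4, 5]  free=[FFFFFF.......]

bitmap = FFFFFF.......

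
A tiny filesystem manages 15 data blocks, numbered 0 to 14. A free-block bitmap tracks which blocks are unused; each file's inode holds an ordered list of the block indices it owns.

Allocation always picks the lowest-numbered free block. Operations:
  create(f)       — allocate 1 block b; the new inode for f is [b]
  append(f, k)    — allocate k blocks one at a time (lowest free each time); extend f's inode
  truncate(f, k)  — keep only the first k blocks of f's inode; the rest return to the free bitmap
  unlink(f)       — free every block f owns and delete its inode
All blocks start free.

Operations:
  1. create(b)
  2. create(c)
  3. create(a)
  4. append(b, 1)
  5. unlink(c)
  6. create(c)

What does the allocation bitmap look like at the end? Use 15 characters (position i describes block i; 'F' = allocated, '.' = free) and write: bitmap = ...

  1. create(b)  ⇒  F..............  {b→[0]}
  2. create(c)  ⇒  FF.............  {b→[0]; c→[1]}
  3. create(a)  ⇒  FFF............  {a→[2]; b→[0]; c→[1]}
  4. append(b, 1)  ⇒  FFFF...........  {a→[2]; b→[0, 3]; c→[1]}
  5. unlink(c)  ⇒  F.FF...........  {a→[2]; b→[0, 3]}
  6. create(c)  ⇒  FFFF...........  {a→[2]; b→[0, 3]; c→[1]}

bitmap = FFFF...........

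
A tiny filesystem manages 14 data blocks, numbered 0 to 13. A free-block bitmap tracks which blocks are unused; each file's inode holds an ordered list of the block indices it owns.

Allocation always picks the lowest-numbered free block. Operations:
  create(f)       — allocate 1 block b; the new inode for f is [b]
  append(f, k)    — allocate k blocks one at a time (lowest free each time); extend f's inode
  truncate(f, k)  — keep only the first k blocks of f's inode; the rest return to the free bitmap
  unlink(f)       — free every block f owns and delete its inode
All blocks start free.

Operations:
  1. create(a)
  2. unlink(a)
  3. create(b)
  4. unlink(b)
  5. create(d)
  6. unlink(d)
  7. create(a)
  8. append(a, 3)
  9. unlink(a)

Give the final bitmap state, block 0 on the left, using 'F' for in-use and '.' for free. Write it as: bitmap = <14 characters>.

create(a): bitmap=F............. | a=[0]
unlink(a): bitmap=.............. | 
create(b): bitmap=F............. | b=[0]
unlink(b): bitmap=.............. | 
create(d): bitmap=F............. | d=[0]
unlink(d): bitmap=.............. | 
create(a): bitmap=F............. | a=[0]
append(a, 3): bitmap=FFFF.......... | a=[0, 1, 2, 3]
unlink(a): bitmap=.............. | 

bitmap = ..............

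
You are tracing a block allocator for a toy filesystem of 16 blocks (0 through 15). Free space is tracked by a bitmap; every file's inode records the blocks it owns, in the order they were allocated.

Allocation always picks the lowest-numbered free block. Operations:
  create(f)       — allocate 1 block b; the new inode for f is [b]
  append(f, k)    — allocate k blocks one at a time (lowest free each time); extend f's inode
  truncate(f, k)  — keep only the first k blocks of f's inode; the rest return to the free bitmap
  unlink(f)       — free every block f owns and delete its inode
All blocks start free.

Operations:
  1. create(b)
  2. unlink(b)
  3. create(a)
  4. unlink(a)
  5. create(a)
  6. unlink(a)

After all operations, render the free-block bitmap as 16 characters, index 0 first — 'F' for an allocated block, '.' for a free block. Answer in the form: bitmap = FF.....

bitmap = ................

create(b): bitmap=F............... | b=[0]
unlink(b): bitmap=................ | 
create(a): bitmap=F............... | a=[0]
unlink(a): bitmap=................ | 
create(a): bitmap=F............... | a=[0]
unlink(a): bitmap=................ | 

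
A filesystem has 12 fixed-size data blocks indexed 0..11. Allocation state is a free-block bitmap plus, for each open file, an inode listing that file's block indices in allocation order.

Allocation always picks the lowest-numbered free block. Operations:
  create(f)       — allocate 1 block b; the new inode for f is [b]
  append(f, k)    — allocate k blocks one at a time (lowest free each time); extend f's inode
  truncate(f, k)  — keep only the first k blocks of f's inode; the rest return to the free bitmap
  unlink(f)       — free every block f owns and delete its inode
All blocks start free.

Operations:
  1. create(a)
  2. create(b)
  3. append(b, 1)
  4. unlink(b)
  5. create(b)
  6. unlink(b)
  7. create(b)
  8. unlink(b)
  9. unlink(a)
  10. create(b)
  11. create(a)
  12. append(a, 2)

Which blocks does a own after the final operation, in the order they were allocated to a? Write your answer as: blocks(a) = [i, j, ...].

  1. create(a)  ⇒  F...........  {a→[0]}
  2. create(b)  ⇒  FF..........  {a→[0]; b→[1]}
  3. append(b, 1)  ⇒  FFF.........  {a→[0]; b→[1, 2]}
  4. unlink(b)  ⇒  F...........  {a→[0]}
  5. create(b)  ⇒  FF..........  {a→[0]; b→[1]}
  6. unlink(b)  ⇒  F...........  {a→[0]}
  7. create(b)  ⇒  FF..........  {a→[0]; b→[1]}
  8. unlink(b)  ⇒  F...........  {a→[0]}
  9. unlink(a)  ⇒  ............  {}
  10. create(b)  ⇒  F...........  {b→[0]}
  11. create(a)  ⇒  FF..........  {a→[1]; b→[0]}
  12. append(a, 2)  ⇒  FFFF........  {a→[1, 2, 3]; b→[0]}

blocks(a) = [1, 2, 3]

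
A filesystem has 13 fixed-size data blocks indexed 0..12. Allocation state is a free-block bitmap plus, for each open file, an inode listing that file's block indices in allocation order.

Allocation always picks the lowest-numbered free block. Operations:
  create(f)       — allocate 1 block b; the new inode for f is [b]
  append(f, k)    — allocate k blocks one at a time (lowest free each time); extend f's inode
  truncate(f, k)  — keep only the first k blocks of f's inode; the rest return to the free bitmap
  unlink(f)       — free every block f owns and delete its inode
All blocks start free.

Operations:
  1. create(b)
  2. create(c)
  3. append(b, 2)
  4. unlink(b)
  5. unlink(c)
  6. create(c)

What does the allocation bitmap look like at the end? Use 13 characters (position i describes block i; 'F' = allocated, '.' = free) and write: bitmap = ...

bitmap = F............

after create(b) → b:[0]  free=[F............]
after create(c) → b:[0], c:[1]  free=[FF...........]
after append(b, 2) → b:[0, 2, 3], c:[1]  free=[FFFF.........]
after unlink(b) → c:[1]  free=[.F...........]
after unlink(c) →   free=[.............]
after create(c) → c:[0]  free=[F............]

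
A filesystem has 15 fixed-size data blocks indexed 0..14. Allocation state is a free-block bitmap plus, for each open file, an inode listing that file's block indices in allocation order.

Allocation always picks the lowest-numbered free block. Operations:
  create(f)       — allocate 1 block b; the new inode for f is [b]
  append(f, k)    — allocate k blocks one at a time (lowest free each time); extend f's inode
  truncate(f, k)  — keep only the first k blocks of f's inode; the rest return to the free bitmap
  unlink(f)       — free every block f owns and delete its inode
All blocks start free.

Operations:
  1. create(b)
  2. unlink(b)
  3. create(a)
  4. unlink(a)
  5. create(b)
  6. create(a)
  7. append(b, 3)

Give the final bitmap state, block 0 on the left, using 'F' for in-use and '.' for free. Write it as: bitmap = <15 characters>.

[1] create(b) — b=0 (map F..............)
[2] unlink(b) —  (map ...............)
[3] create(a) — a=0 (map F..............)
[4] unlink(a) —  (map ...............)
[5] create(b) — b=0 (map F..............)
[6] create(a) — a=1 b=0 (map FF.............)
[7] append(b, 3) — a=1 b=0,2,3,4 (map FFFFF..........)

bitmap = FFFFF..........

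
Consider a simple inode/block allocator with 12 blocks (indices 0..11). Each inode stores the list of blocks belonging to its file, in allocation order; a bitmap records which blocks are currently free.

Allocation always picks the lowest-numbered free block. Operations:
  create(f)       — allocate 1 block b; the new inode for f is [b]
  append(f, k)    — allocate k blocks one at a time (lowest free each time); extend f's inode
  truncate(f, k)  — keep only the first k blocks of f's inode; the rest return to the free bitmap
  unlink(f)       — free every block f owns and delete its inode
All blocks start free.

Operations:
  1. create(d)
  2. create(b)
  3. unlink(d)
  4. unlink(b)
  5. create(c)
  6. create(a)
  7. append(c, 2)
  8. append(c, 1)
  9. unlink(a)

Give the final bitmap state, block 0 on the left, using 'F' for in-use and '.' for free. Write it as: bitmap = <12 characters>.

bitmap = F.FFF.......

create(d): bitmap=F........... | d=[0]
create(b): bitmap=FF.......... | b=[1] d=[0]
unlink(d): bitmap=.F.......... | b=[1]
unlink(b): bitmap=............ | 
create(c): bitmap=F........... | c=[0]
create(a): bitmap=FF.......... | a=[1] c=[0]
append(c, 2): bitmap=FFFF........ | a=[1] c=[0, 2, 3]
append(c, 1): bitmap=FFFFF....... | a=[1] c=[0, 2, 3, 4]
unlink(a): bitmap=F.FFF....... | c=[0, 2, 3, 4]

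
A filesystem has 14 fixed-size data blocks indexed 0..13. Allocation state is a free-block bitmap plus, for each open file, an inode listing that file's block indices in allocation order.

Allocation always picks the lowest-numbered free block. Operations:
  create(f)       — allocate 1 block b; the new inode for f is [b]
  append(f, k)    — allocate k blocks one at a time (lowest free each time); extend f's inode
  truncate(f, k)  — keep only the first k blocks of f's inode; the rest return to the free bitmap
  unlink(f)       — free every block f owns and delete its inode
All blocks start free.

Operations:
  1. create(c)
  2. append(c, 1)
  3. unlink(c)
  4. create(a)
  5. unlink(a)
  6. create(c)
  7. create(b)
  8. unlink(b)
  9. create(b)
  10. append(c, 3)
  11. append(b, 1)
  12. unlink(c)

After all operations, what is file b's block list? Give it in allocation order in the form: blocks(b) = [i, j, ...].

blocks(b) = [1, 5]

after create(c) → c:[0]  free=[F.............]
after append(c, 1) → c:[0, 1]  free=[FF............]
after unlink(c) →   free=[..............]
after create(a) → a:[0]  free=[F.............]
after unlink(a) →   free=[..............]
after create(c) → c:[0]  free=[F.............]
after create(b) → b:[1], c:[0]  free=[FF............]
after unlink(b) → c:[0]  free=[F.............]
after create(b) → b:[1], c:[0]  free=[FF............]
after append(c, 3) → b:[1], c:[0, 2, 3, 4]  free=[FFFFF.........]
after append(b, 1) → b:[1, 5], c:[0, 2, 3, 4]  free=[FFFFFF........]
after unlink(c) → b:[1, 5]  free=[.F...F........]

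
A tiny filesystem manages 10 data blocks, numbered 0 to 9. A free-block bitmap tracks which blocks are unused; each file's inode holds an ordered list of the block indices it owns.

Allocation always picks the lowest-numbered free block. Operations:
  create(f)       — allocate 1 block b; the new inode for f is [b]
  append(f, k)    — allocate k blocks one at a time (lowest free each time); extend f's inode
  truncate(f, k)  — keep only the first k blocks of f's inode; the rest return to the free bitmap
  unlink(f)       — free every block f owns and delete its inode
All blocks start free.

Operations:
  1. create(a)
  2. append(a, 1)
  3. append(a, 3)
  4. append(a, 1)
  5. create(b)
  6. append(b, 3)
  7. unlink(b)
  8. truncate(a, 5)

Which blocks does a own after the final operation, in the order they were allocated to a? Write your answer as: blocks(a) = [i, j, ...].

create(a): bitmap=F......... | a=[0]
append(a, 1): bitmap=FF........ | a=[0, 1]
append(a, 3): bitmap=FFFFF..... | a=[0, 1, 2, 3, 4]
append(a, 1): bitmap=FFFFFF.... | a=[0, 1, 2, 3, 4, 5]
create(b): bitmap=FFFFFFF... | a=[0, 1, 2, 3, 4, 5] b=[6]
append(b, 3): bitmap=FFFFFFFFFF | a=[0, 1, 2, 3, 4, 5] b=[6, 7, 8, 9]
unlink(b): bitmap=FFFFFF.... | a=[0, 1, 2, 3, 4, 5]
truncate(a, 5): bitmap=FFFFF..... | a=[0, 1, 2, 3, 4]

blocks(a) = [0, 1, 2, 3, 4]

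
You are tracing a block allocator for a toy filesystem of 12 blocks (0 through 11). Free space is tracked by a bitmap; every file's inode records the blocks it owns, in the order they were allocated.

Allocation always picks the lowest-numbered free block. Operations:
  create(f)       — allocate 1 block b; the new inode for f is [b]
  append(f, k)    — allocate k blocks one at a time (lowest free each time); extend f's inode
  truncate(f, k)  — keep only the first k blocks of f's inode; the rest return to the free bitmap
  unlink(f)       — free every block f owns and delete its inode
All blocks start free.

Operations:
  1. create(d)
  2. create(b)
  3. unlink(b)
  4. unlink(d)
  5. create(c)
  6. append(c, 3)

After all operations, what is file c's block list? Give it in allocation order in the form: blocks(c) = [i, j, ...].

  1. create(d)  ⇒  F...........  {d→[0]}
  2. create(b)  ⇒  FF..........  {b→[1]; d→[0]}
  3. unlink(b)  ⇒  F...........  {d→[0]}
  4. unlink(d)  ⇒  ............  {}
  5. create(c)  ⇒  F...........  {c→[0]}
  6. append(c, 3)  ⇒  FFFF........  {c→[0, 1, 2, 3]}

blocks(c) = [0, 1, 2, 3]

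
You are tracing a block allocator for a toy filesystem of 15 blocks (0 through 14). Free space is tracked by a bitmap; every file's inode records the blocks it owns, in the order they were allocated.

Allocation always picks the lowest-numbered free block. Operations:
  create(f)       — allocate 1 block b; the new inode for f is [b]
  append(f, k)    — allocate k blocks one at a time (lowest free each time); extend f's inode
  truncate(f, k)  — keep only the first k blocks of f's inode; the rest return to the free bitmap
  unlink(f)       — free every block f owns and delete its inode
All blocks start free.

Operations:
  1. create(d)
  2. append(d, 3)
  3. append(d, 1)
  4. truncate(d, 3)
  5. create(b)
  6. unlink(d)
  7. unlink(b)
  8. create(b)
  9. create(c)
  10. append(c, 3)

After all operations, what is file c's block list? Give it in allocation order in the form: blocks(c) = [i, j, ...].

[1] create(d) — d=0 (map F..............)
[2] append(d, 3) — d=0,1,2,3 (map FFFF...........)
[3] append(d, 1) — d=0,1,2,3,4 (map FFFFF..........)
[4] truncate(d, 3) — d=0,1,2 (map FFF............)
[5] create(b) — b=3 d=0,1,2 (map FFFF...........)
[6] unlink(d) — b=3 (map ...F...........)
[7] unlink(b) —  (map ...............)
[8] create(b) — b=0 (map F..............)
[9] create(c) — b=0 c=1 (map FF.............)
[10] append(c, 3) — b=0 c=1,2,3,4 (map FFFFF..........)

blocks(c) = [1, 2, 3, 4]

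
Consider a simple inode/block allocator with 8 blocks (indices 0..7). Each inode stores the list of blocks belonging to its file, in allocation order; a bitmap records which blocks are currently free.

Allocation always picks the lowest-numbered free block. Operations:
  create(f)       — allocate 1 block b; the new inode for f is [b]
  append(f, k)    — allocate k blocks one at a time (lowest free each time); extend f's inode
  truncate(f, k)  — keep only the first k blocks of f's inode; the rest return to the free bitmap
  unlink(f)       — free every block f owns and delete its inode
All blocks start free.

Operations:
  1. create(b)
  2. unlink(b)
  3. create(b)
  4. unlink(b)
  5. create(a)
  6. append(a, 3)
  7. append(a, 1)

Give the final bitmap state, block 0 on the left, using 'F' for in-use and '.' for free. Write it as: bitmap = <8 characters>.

[1] create(b) — b=0 (map F.......)
[2] unlink(b) —  (map ........)
[3] create(b) — b=0 (map F.......)
[4] unlink(b) —  (map ........)
[5] create(a) — a=0 (map F.......)
[6] append(a, 3) — a=0,1,2,3 (map FFFF....)
[7] append(a, 1) — a=0,1,2,3,4 (map FFFFF...)

bitmap = FFFFF...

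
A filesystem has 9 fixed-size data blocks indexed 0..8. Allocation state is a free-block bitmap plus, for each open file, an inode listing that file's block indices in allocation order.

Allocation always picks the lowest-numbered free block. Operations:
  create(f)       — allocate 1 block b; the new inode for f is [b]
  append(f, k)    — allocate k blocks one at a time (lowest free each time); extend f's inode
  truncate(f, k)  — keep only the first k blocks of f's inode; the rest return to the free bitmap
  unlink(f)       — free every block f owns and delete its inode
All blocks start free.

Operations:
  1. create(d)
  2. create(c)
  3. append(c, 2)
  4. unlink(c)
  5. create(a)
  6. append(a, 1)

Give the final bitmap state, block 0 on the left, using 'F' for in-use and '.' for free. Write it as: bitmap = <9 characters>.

create(d): bitmap=F........ | d=[0]
create(c): bitmap=FF....... | c=[1] d=[0]
append(c, 2): bitmap=FFFF..... | c=[1, 2, 3] d=[0]
unlink(c): bitmap=F........ | d=[0]
create(a): bitmap=FF....... | a=[1] d=[0]
append(a, 1): bitmap=FFF...... | a=[1, 2] d=[0]

bitmap = FFF......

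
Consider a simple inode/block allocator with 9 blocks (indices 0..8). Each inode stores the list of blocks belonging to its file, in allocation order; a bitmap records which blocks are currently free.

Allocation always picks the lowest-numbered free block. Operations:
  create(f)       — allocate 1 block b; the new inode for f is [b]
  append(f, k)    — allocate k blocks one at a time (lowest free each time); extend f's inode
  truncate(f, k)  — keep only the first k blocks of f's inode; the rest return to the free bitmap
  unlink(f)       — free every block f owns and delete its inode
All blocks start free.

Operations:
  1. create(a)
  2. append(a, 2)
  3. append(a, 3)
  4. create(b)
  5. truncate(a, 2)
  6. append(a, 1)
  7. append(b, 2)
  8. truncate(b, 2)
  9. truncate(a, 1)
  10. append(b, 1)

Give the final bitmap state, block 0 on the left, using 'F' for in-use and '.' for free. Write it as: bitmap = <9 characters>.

[1] create(a) — a=0 (map F........)
[2] append(a, 2) — a=0,1,2 (map FFF......)
[3] append(a, 3) — a=0,1,2,3,4,5 (map FFFFFF...)
[4] create(b) — a=0,1,2,3,4,5 b=6 (map FFFFFFF..)
[5] truncate(a, 2) — a=0,1 b=6 (map FF....F..)
[6] append(a, 1) — a=0,1,2 b=6 (map FFF...F..)
[7] append(b, 2) — a=0,1,2 b=6,3,4 (map FFFFF.F..)
[8] truncate(b, 2) — a=0,1,2 b=6,3 (map FFFF..F..)
[9] truncate(a, 1) — a=0 b=6,3 (map F..F..F..)
[10] append(b, 1) — a=0 b=6,3,1 (map FF.F..F..)

bitmap = FF.F..F..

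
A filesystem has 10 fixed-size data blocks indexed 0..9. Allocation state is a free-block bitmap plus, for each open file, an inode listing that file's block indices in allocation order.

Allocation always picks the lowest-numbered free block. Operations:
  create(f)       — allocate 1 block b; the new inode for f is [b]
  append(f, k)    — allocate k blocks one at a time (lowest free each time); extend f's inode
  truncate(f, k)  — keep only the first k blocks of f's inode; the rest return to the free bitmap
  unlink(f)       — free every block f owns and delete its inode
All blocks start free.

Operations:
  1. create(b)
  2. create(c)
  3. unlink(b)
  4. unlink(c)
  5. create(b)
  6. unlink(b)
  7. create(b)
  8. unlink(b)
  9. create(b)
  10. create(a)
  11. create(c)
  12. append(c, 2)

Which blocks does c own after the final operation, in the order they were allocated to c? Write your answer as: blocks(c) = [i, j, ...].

blocks(c) = [2, 3, 4]

[1] create(b) — b=0 (map F.........)
[2] create(c) — b=0 c=1 (map FF........)
[3] unlink(b) — c=1 (map .F........)
[4] unlink(c) —  (map ..........)
[5] create(b) — b=0 (map F.........)
[6] unlink(b) —  (map ..........)
[7] create(b) — b=0 (map F.........)
[8] unlink(b) —  (map ..........)
[9] create(b) — b=0 (map F.........)
[10] create(a) — a=1 b=0 (map FF........)
[11] create(c) — a=1 b=0 c=2 (map FFF.......)
[12] append(c, 2) — a=1 b=0 c=2,3,4 (map FFFFF.....)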